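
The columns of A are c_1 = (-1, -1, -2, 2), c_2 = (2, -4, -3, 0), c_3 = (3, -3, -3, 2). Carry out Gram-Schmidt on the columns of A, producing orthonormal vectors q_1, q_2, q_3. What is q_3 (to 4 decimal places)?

q_3 = (0.7342, 0.3079, 0.0789, 0.6000)

c_1 = (-1, -1, -2, 2); ‖c_1‖ = 3.1623, so q_1 = (-0.3162, -0.3162, -0.6325, 0.6325).
q_1·c_2 = (-0.3162)·2 + (-0.3162)·(-4) + (-0.6325)·(-3) + 0.6325·0 = 2.5298.
u_2 = c_2 − 2.5298·q_1 = (2.8000, -3.2000, -1.4000, -1.6000).
‖u_2‖ = 4.7539, so q_2 = (0.5890, -0.6731, -0.2945, -0.3366).
q_1·c_3 = (-0.3162)·3 + (-0.3162)·(-3) + (-0.6325)·(-3) + 0.6325·2 = 3.1623; q_2·c_3 = 0.5890·3 + (-0.6731)·(-3) + (-0.2945)·(-3) + (-0.3366)·2 = 3.9967.
u_3 = c_3 − 3.1623·q_1 − 3.9967·q_2 = (1.6460, 0.6903, 0.1770, 1.3451).
‖u_3‖ = 2.2420, so q_3 = (0.7342, 0.3079, 0.0789, 0.6000).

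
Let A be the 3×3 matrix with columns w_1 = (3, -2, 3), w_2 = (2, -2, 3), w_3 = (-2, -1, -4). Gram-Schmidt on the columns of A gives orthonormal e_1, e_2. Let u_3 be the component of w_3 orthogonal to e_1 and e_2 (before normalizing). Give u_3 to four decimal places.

e_1 = w_1/‖w_1‖ = (3, -2, 3)/4.6904 = (0.6396, -0.4264, 0.6396).
r_{12} = e_1·w_2 = 4.0508.
u_2 = w_2 − 4.0508·e_1 = (-0.5909, -0.2727, 0.4091).
‖u_2‖ = 0.7687, so e_2 = (-0.7687, -0.3548, 0.5322).
r_{13} = e_1·w_3 = -3.4112; r_{23} = e_2·w_3 = -0.2365.
u_3 = w_3 + 3.4112·e_1 + 0.2365·e_2 = (0.0000, -2.5385, -1.6923).

u_3 = (0.0000, -2.5385, -1.6923)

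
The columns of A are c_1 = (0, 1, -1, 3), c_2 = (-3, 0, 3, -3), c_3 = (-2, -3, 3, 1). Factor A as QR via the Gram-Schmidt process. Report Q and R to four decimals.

e_1 = c_1/‖c_1‖ = (0, 1, -1, 3)/3.3166 = (0.0000, 0.3015, -0.3015, 0.9045).
r_{12} = e_1·c_2 = -3.6181.
u_2 = c_2 + 3.6181·e_1 = (-3.0000, 1.0909, 1.9091, 0.2727).
‖u_2‖ = 3.7295, so e_2 = (-0.8044, 0.2925, 0.5119, 0.0731).
r_{13} = e_1·c_3 = -0.9045; r_{23} = e_2·c_3 = 2.3401.
u_3 = c_3 + 0.9045·e_1 − 2.3401·e_2 = (-0.1176, -3.4118, 1.5294, 1.6471).
‖u_3‖ = 4.0873, so e_3 = (-0.0288, -0.8347, 0.3742, 0.4030).

Q = [[0.0000, -0.8044, -0.0288], [0.3015, 0.2925, -0.8347], [-0.3015, 0.5119, 0.3742], [0.9045, 0.0731, 0.4030]], R = [[3.3166, -3.6181, -0.9045], [0.0000, 3.7295, 2.3401], [0.0000, 0.0000, 4.0873]]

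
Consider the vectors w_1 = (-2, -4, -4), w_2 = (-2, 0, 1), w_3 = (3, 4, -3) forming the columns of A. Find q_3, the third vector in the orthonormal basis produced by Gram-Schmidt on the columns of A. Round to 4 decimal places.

q_3 = (-0.2981, 0.7454, -0.5963)

w_1 = (-2, -4, -4); ‖w_1‖ = 6.0000, so q_1 = (-0.3333, -0.6667, -0.6667).
q_1·w_2 = (-0.3333)·(-2) + (-0.6667)·0 + (-0.6667)·1 = 0.0000.
u_2 = w_2 + 0.0000·q_1 = (-2.0000, 0.0000, 1.0000).
‖u_2‖ = 2.2361, so q_2 = (-0.8944, 0.0000, 0.4472).
q_1·w_3 = (-0.3333)·3 + (-0.6667)·4 + (-0.6667)·(-3) = -1.6667; q_2·w_3 = (-0.8944)·3 + 0.0000·4 + 0.4472·(-3) = -4.0249.
u_3 = w_3 + 1.6667·q_1 + 4.0249·q_2 = (-1.1556, 2.8889, -2.3111).
‖u_3‖ = 3.8759, so q_3 = (-0.2981, 0.7454, -0.5963).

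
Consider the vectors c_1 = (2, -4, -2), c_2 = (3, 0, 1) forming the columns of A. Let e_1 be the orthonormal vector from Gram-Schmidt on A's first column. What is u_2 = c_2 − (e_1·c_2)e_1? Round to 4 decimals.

u_2 = (2.6667, 0.6667, 1.3333)

c_1 = (2, -4, -2); ‖c_1‖ = 4.8990, so e_1 = (0.4082, -0.8165, -0.4082).
e_1·c_2 = 0.4082·3 + (-0.8165)·0 + (-0.4082)·1 = 0.8165.
u_2 = c_2 − 0.8165·e_1 = (2.6667, 0.6667, 1.3333).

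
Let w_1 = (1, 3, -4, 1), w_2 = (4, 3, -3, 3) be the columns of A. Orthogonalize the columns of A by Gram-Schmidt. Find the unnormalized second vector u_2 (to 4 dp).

u_2 = (2.9630, -0.1111, 1.1481, 1.9630)

w_1 = (1, 3, -4, 1); ‖w_1‖ = 5.1962, so e_1 = (0.1925, 0.5774, -0.7698, 0.1925).
e_1·w_2 = 0.1925·4 + 0.5774·3 + (-0.7698)·(-3) + 0.1925·3 = 5.3886.
u_2 = w_2 − 5.3886·e_1 = (2.9630, -0.1111, 1.1481, 1.9630).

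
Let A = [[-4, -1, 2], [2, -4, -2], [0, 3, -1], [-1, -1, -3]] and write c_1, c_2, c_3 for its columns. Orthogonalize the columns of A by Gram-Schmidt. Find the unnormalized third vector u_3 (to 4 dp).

u_3 = (0.5645, -0.4839, -1.5323, -3.2258)

e_1 = c_1/‖c_1‖ = (-4, 2, 0, -1)/4.5826 = (-0.8729, 0.4364, 0.0000, -0.2182).
r_{12} = e_1·c_2 = -0.6547.
u_2 = c_2 + 0.6547·e_1 = (-1.5714, -3.7143, 3.0000, -1.1429).
‖u_2‖ = 5.1547, so e_2 = (-0.3049, -0.7206, 0.5820, -0.2217).
r_{13} = e_1·c_3 = -1.9640; r_{23} = e_2·c_3 = 0.9146.
u_3 = c_3 + 1.9640·e_1 − 0.9146·e_2 = (0.5645, -0.4839, -1.5323, -3.2258).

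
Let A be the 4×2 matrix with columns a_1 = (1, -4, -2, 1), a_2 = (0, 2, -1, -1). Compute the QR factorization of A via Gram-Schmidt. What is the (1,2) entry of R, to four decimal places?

a_1 = (1, -4, -2, 1); ‖a_1‖ = 4.6904, so q_1 = (0.2132, -0.8528, -0.4264, 0.2132).
r_{12} = q_1·a_2 = -1.4924.

r_{12} = -1.4924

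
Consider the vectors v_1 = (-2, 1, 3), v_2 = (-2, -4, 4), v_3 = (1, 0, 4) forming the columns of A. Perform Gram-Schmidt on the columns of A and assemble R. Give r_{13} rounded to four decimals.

q_1 = v_1/‖v_1‖ = (-2, 1, 3)/3.7417 = (-0.5345, 0.2673, 0.8018).
r_{13} = q_1·v_3 = 2.6726.

r_{13} = 2.6726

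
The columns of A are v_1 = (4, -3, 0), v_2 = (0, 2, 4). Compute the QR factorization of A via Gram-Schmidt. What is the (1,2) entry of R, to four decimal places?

v_1 = (4, -3, 0); ‖v_1‖ = 5.0000, so e_1 = (0.8000, -0.6000, 0.0000).
r_{12} = e_1·v_2 = -1.2000.

r_{12} = -1.2000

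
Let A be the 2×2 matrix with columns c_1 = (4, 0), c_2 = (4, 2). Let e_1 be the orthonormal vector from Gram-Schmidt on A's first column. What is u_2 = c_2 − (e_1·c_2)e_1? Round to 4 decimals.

e_1 = c_1/‖c_1‖ = (4, 0)/4.0000 = (1.0000, 0.0000).
r_{12} = e_1·c_2 = 4.0000.
u_2 = c_2 − 4.0000·e_1 = (0.0000, 2.0000).

u_2 = (0.0000, 2.0000)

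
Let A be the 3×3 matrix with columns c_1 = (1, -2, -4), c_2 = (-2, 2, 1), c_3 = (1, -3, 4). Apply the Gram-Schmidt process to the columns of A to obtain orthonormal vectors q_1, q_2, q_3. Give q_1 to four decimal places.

q_1 = (0.2182, -0.4364, -0.8729)

q_1 = c_1/‖c_1‖ = (1, -2, -4)/4.5826 = (0.2182, -0.4364, -0.8729).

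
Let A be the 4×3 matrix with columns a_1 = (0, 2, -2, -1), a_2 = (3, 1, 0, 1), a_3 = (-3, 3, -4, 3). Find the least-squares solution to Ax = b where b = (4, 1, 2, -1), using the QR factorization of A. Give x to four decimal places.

x = (0.4035, 0.9167, -0.5044)

a_1 = (0, 2, -2, -1); ‖a_1‖ = 3.0000, so q_1 = (0.0000, 0.6667, -0.6667, -0.3333).
q_1·a_2 = 0.0000·3 + 0.6667·1 + (-0.6667)·0 + (-0.3333)·1 = 0.3333.
u_2 = a_2 − 0.3333·q_1 = (3.0000, 0.7778, 0.2222, 1.1111).
‖u_2‖ = 3.2998, so q_2 = (0.9091, 0.2357, 0.0673, 0.3367).
q_1·a_3 = 0.0000·(-3) + 0.6667·3 + (-0.6667)·(-4) + (-0.3333)·3 = 3.6667; q_2·a_3 = 0.9091·(-3) + 0.2357·3 + 0.0673·(-4) + 0.3367·3 = -1.2795.
u_3 = a_3 − 3.6667·q_1 + 1.2795·q_2 = (-1.8367, 0.8571, -1.4694, 4.6531).
‖u_3‖ = 5.2838, so q_3 = (-0.3476, 0.1622, -0.2781, 0.8806).
Qᵀb = (-0.3333, 3.6702, -2.6651).
Back-substitute: x_3 = -2.6651/5.2838 = -0.5044.
x_2 = (3.6702 + 1.2795·(-0.5044))/3.2998 = 0.9167.
x_1 = (-0.3333 − 0.3333·0.9167 − 3.6667·(-0.5044))/3.0000 = 0.4035.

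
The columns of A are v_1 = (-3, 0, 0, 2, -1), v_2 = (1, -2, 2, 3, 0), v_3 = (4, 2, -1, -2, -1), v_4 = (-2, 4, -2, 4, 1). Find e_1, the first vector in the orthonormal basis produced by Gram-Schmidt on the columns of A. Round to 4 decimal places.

e_1 = (-0.8018, 0.0000, 0.0000, 0.5345, -0.2673)

e_1 = v_1/‖v_1‖ = (-3, 0, 0, 2, -1)/3.7417 = (-0.8018, 0.0000, 0.0000, 0.5345, -0.2673).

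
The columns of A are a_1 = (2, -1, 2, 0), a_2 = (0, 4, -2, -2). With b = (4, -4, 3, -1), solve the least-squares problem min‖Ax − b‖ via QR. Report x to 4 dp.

a_1 = (2, -1, 2, 0); ‖a_1‖ = 3.0000, so e_1 = (0.6667, -0.3333, 0.6667, 0.0000).
e_1·a_2 = 0.6667·0 + (-0.3333)·4 + 0.6667·(-2) + 0.0000·(-2) = -2.6667.
u_2 = a_2 + 2.6667·e_1 = (1.7778, 3.1111, -0.2222, -2.0000).
‖u_2‖ = 4.1096, so e_2 = (0.4326, 0.7570, -0.0541, -0.4867).
Qᵀb = (6.0000, -0.9733).
Back-substitute: x_2 = -0.9733/4.1096 = -0.2368.
x_1 = (6.0000 + 2.6667·(-0.2368))/3.0000 = 1.7895.

x = (1.7895, -0.2368)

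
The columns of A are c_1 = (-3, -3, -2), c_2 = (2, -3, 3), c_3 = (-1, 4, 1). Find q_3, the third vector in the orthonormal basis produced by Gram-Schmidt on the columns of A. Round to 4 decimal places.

q_3 = (-0.6882, 0.2294, 0.6882)

c_1 = (-3, -3, -2); ‖c_1‖ = 4.6904, so q_1 = (-0.6396, -0.6396, -0.4264).
q_1·c_2 = (-0.6396)·2 + (-0.6396)·(-3) + (-0.4264)·3 = -0.6396.
u_2 = c_2 + 0.6396·q_1 = (1.5909, -3.4091, 2.7273).
‖u_2‖ = 4.6466, so q_2 = (0.3424, -0.7337, 0.5869).
q_1·c_3 = (-0.6396)·(-1) + (-0.6396)·4 + (-0.4264)·1 = -2.3452; q_2·c_3 = 0.3424·(-1) + (-0.7337)·4 + 0.5869·1 = -2.6901.
u_3 = c_3 + 2.3452·q_1 + 2.6901·q_2 = (-1.5789, 0.5263, 1.5789).
‖u_3‖ = 2.2942, so q_3 = (-0.6882, 0.2294, 0.6882).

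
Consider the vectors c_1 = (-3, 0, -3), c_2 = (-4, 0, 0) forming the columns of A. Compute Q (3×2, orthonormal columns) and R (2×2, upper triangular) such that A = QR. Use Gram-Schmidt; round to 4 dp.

q_1 = c_1/‖c_1‖ = (-3, 0, -3)/4.2426 = (-0.7071, 0.0000, -0.7071).
r_{12} = q_1·c_2 = 2.8284.
u_2 = c_2 − 2.8284·q_1 = (-2.0000, 0.0000, 2.0000).
‖u_2‖ = 2.8284, so q_2 = (-0.7071, 0.0000, 0.7071).

Q = [[-0.7071, -0.7071], [0.0000, 0.0000], [-0.7071, 0.7071]], R = [[4.2426, 2.8284], [0.0000, 2.8284]]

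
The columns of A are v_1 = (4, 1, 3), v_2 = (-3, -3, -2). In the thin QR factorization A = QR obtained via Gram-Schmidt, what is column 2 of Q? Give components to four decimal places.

v_1 = (4, 1, 3); ‖v_1‖ = 5.0990, so q_1 = (0.7845, 0.1961, 0.5883).
q_1·v_2 = 0.7845·(-3) + 0.1961·(-3) + 0.5883·(-2) = -4.1184.
u_2 = v_2 + 4.1184·q_1 = (0.2308, -2.1923, 0.4231).
‖u_2‖ = 2.2447, so q_2 = (0.1028, -0.9767, 0.1885).

q_2 = (0.1028, -0.9767, 0.1885)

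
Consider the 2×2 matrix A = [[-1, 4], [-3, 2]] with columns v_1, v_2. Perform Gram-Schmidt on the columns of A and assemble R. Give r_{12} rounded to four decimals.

v_1 = (-1, -3); ‖v_1‖ = 3.1623, so e_1 = (-0.3162, -0.9487).
r_{12} = e_1·v_2 = -3.1623.

r_{12} = -3.1623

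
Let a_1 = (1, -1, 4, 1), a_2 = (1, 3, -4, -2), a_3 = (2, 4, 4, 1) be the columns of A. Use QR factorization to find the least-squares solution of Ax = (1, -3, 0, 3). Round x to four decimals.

a_1 = (1, -1, 4, 1); ‖a_1‖ = 4.3589, so e_1 = (0.2294, -0.2294, 0.9177, 0.2294).
e_1·a_2 = 0.2294·1 + (-0.2294)·3 + 0.9177·(-4) + 0.2294·(-2) = -4.5883.
u_2 = a_2 + 4.5883·e_1 = (2.0526, 1.9474, 0.2105, -0.9474).
‖u_2‖ = 2.9912, so e_2 = (0.6862, 0.6510, 0.0704, -0.3167).
e_1·a_3 = 0.2294·2 + (-0.2294)·4 + 0.9177·4 + 0.2294·1 = 3.4412; e_2·a_3 = 0.6862·2 + 0.6510·4 + 0.0704·4 + (-0.3167)·1 = 3.9414.
u_3 = a_3 − 3.4412·e_1 − 3.9414·e_2 = (-1.4941, 2.2235, 0.5647, 1.4588).
‖u_3‖ = 3.1022, so e_3 = (-0.4816, 0.7168, 0.1820, 0.4703).
Qᵀb = (1.6059, -2.2170, -1.2212).
Back-substitute: x_3 = -1.2212/3.1022 = -0.3936.
x_2 = (-2.2170 − 3.9414·(-0.3936))/2.9912 = -0.2225.
x_1 = (1.6059 + 4.5883·(-0.2225) − 3.4412·(-0.3936))/4.3589 = 0.4450.

x = (0.4450, -0.2225, -0.3936)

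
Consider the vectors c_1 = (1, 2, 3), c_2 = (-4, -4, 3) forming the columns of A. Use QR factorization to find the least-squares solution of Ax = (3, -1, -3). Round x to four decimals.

c_1 = (1, 2, 3); ‖c_1‖ = 3.7417, so e_1 = (0.2673, 0.5345, 0.8018).
e_1·c_2 = 0.2673·(-4) + 0.5345·(-4) + 0.8018·3 = -0.8018.
u_2 = c_2 + 0.8018·e_1 = (-3.7857, -3.5714, 3.6429).
‖u_2‖ = 6.3527, so e_2 = (-0.5959, -0.5622, 0.5734).
Qᵀb = (-2.1381, -2.9459).
Back-substitute: x_2 = -2.9459/6.3527 = -0.4637.
x_1 = (-2.1381 + 0.8018·(-0.4637))/3.7417 = -0.6708.

x = (-0.6708, -0.4637)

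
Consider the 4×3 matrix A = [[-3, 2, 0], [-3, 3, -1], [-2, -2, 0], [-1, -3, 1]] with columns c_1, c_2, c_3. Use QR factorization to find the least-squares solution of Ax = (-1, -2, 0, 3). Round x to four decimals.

x = (0.0244, -0.2439, 1.7439)

q_1 = c_1/‖c_1‖ = (-3, -3, -2, -1)/4.7958 = (-0.6255, -0.6255, -0.4170, -0.2085).
r_{12} = q_1·c_2 = -1.6681.
u_2 = c_2 + 1.6681·q_1 = (0.9565, 1.9565, -2.6957, -3.3478).
‖u_2‖ = 4.8184, so q_2 = (0.1985, 0.4060, -0.5594, -0.6948).
r_{13} = q_1·c_3 = 0.4170; r_{23} = q_2·c_3 = -1.1008.
u_3 = c_3 − 0.4170·q_1 + 1.1008·q_2 = (0.4794, -0.2921, -0.4419, 0.3221).
‖u_3‖ = 0.7837, so q_3 = (0.6117, -0.3727, -0.5639, 0.4110).
Qᵀb = (1.2511, -3.0950, 1.3667).
Back-substitute: x_3 = 1.3667/0.7837 = 1.7439.
x_2 = (-3.0950 + 1.1008·1.7439)/4.8184 = -0.2439.
x_1 = (1.2511 + 1.6681·(-0.2439) − 0.4170·1.7439)/4.7958 = 0.0244.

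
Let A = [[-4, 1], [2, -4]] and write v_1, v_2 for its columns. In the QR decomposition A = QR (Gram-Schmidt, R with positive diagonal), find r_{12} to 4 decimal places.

v_1 = (-4, 2); ‖v_1‖ = 4.4721, so q_1 = (-0.8944, 0.4472).
r_{12} = q_1·v_2 = -2.6833.

r_{12} = -2.6833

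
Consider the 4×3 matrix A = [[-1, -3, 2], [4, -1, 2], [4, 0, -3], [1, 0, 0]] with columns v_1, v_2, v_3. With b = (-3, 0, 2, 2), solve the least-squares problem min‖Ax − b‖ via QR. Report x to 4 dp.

v_1 = (-1, 4, 4, 1); ‖v_1‖ = 5.8310, so q_1 = (-0.1715, 0.6860, 0.6860, 0.1715).
q_1·v_2 = (-0.1715)·(-3) + 0.6860·(-1) + 0.6860·0 + 0.1715·0 = -0.1715.
u_2 = v_2 + 0.1715·q_1 = (-3.0294, -0.8824, 0.1176, 0.0294).
‖u_2‖ = 3.1576, so q_2 = (-0.9594, -0.2794, 0.0373, 0.0093).
q_1·v_3 = (-0.1715)·2 + 0.6860·2 + 0.6860·(-3) + 0.1715·0 = -1.0290; q_2·v_3 = (-0.9594)·2 + (-0.2794)·2 + 0.0373·(-3) + 0.0093·0 = -2.5894.
u_3 = v_3 + 1.0290·q_1 + 2.5894·q_2 = (-0.6608, 1.9823, -2.1976, 0.2006).
‖u_3‖ = 3.0391, so q_3 = (-0.2174, 0.6523, -0.7231, 0.0660).
Qᵀb = (2.2295, 2.9713, -0.6620).
Back-substitute: x_3 = -0.6620/3.0391 = -0.2178.
x_2 = (2.9713 + 2.5894·(-0.2178))/3.1576 = 0.7624.
x_1 = (2.2295 + 0.1715·0.7624 + 1.0290·(-0.2178))/5.8310 = 0.3663.

x = (0.3663, 0.7624, -0.2178)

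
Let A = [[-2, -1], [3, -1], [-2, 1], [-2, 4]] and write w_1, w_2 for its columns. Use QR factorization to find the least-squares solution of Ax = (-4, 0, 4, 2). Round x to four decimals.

x = (0.3597, 1.0504)

w_1 = (-2, 3, -2, -2); ‖w_1‖ = 4.5826, so e_1 = (-0.4364, 0.6547, -0.4364, -0.4364).
e_1·w_2 = (-0.4364)·(-1) + 0.6547·(-1) + (-0.4364)·1 + (-0.4364)·4 = -2.4004.
u_2 = w_2 + 2.4004·e_1 = (-2.0476, 0.5714, -0.0476, 2.9524).
‖u_2‖ = 3.6384, so e_2 = (-0.5628, 0.1571, -0.0131, 0.8114).
Qᵀb = (-0.8729, 3.8216).
Back-substitute: x_2 = 3.8216/3.6384 = 1.0504.
x_1 = (-0.8729 + 2.4004·1.0504)/4.5826 = 0.3597.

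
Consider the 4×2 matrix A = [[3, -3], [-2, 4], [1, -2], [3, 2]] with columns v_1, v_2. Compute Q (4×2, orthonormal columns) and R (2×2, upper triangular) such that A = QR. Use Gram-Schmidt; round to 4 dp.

v_1 = (3, -2, 1, 3); ‖v_1‖ = 4.7958, so q_1 = (0.6255, -0.4170, 0.2085, 0.6255).
q_1·v_2 = 0.6255·(-3) + (-0.4170)·4 + 0.2085·(-2) + 0.6255·2 = -2.7107.
u_2 = v_2 + 2.7107·q_1 = (-1.3043, 2.8696, -1.4348, 3.6957).
‖u_2‖ = 5.0648, so q_2 = (-0.2575, 0.5666, -0.2833, 0.7297).

Q = [[0.6255, -0.2575], [-0.4170, 0.5666], [0.2085, -0.2833], [0.6255, 0.7297]], R = [[4.7958, -2.7107], [0.0000, 5.0648]]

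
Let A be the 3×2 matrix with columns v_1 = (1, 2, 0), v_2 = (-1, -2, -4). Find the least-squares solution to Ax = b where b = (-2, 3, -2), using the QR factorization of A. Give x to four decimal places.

v_1 = (1, 2, 0); ‖v_1‖ = 2.2361, so e_1 = (0.4472, 0.8944, 0.0000).
e_1·v_2 = 0.4472·(-1) + 0.8944·(-2) + 0.0000·(-4) = -2.2361.
u_2 = v_2 + 2.2361·e_1 = (0.0000, 0.0000, -4.0000).
‖u_2‖ = 4.0000, so e_2 = (0.0000, 0.0000, -1.0000).
Qᵀb = (1.7889, 2.0000).
Back-substitute: x_2 = 2.0000/4.0000 = 0.5000.
x_1 = (1.7889 + 2.2361·0.5000)/2.2361 = 1.3000.

x = (1.3000, 0.5000)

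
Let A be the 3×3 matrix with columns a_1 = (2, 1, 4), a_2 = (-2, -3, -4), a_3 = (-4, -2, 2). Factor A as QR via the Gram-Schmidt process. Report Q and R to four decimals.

Q = [[0.4364, 0.0976, -0.8944], [0.2182, -0.9759, 0.0000], [0.8729, 0.1952, 0.4472]], R = [[4.5826, -5.0190, -0.4364], [0.0000, 1.9518, 1.9518], [0.0000, 0.0000, 4.4721]]

a_1 = (2, 1, 4); ‖a_1‖ = 4.5826, so q_1 = (0.4364, 0.2182, 0.8729).
q_1·a_2 = 0.4364·(-2) + 0.2182·(-3) + 0.8729·(-4) = -5.0190.
u_2 = a_2 + 5.0190·q_1 = (0.1905, -1.9048, 0.3810).
‖u_2‖ = 1.9518, so q_2 = (0.0976, -0.9759, 0.1952).
q_1·a_3 = 0.4364·(-4) + 0.2182·(-2) + 0.8729·2 = -0.4364; q_2·a_3 = 0.0976·(-4) + (-0.9759)·(-2) + 0.1952·2 = 1.9518.
u_3 = a_3 + 0.4364·q_1 − 1.9518·q_2 = (-4.0000, 0.0000, 2.0000).
‖u_3‖ = 4.4721, so q_3 = (-0.8944, 0.0000, 0.4472).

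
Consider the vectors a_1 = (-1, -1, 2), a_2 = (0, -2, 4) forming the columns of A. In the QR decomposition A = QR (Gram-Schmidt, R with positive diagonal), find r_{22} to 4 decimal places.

a_1 = (-1, -1, 2); ‖a_1‖ = 2.4495, so e_1 = (-0.4082, -0.4082, 0.8165).
e_1·a_2 = (-0.4082)·0 + (-0.4082)·(-2) + 0.8165·4 = 4.0825.
u_2 = a_2 − 4.0825·e_1 = (1.6667, -0.3333, 0.6667).
r_{22} = ‖u_2‖ = 1.8257.

r_{22} = 1.8257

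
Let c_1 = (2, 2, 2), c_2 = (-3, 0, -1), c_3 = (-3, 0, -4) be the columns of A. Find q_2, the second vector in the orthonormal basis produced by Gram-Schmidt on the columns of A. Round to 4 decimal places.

c_1 = (2, 2, 2); ‖c_1‖ = 3.4641, so q_1 = (0.5774, 0.5774, 0.5774).
q_1·c_2 = 0.5774·(-3) + 0.5774·0 + 0.5774·(-1) = -2.3094.
u_2 = c_2 + 2.3094·q_1 = (-1.6667, 1.3333, 0.3333).
‖u_2‖ = 2.1602, so q_2 = (-0.7715, 0.6172, 0.1543).

q_2 = (-0.7715, 0.6172, 0.1543)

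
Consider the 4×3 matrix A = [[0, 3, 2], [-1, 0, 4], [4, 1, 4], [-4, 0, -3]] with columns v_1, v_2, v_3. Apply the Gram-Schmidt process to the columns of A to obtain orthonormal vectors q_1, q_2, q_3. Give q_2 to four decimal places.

q_2 = (0.9726, 0.0393, 0.1670, 0.1572)

v_1 = (0, -1, 4, -4); ‖v_1‖ = 5.7446, so q_1 = (0.0000, -0.1741, 0.6963, -0.6963).
q_1·v_2 = 0.0000·3 + (-0.1741)·0 + 0.6963·1 + (-0.6963)·0 = 0.6963.
u_2 = v_2 − 0.6963·q_1 = (3.0000, 0.1212, 0.5152, 0.4848).
‖u_2‖ = 3.0847, so q_2 = (0.9726, 0.0393, 0.1670, 0.1572).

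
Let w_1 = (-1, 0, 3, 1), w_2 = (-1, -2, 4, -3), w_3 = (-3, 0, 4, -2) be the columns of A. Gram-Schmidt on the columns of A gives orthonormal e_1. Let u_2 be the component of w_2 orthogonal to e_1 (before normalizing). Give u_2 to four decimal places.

w_1 = (-1, 0, 3, 1); ‖w_1‖ = 3.3166, so e_1 = (-0.3015, 0.0000, 0.9045, 0.3015).
e_1·w_2 = (-0.3015)·(-1) + 0.0000·(-2) + 0.9045·4 + 0.3015·(-3) = 3.0151.
u_2 = w_2 − 3.0151·e_1 = (-0.0909, -2.0000, 1.2727, -3.9091).

u_2 = (-0.0909, -2.0000, 1.2727, -3.9091)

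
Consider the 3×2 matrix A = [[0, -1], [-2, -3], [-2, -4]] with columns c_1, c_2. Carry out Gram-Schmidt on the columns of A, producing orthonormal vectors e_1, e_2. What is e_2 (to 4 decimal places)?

e_2 = (-0.8165, 0.4082, -0.4082)

c_1 = (0, -2, -2); ‖c_1‖ = 2.8284, so e_1 = (0.0000, -0.7071, -0.7071).
e_1·c_2 = 0.0000·(-1) + (-0.7071)·(-3) + (-0.7071)·(-4) = 4.9497.
u_2 = c_2 − 4.9497·e_1 = (-1.0000, 0.5000, -0.5000).
‖u_2‖ = 1.2247, so e_2 = (-0.8165, 0.4082, -0.4082).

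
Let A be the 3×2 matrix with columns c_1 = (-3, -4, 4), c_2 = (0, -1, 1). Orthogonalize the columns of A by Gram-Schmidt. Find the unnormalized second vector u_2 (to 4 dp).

c_1 = (-3, -4, 4); ‖c_1‖ = 6.4031, so e_1 = (-0.4685, -0.6247, 0.6247).
e_1·c_2 = (-0.4685)·0 + (-0.6247)·(-1) + 0.6247·1 = 1.2494.
u_2 = c_2 − 1.2494·e_1 = (0.5854, -0.2195, 0.2195).

u_2 = (0.5854, -0.2195, 0.2195)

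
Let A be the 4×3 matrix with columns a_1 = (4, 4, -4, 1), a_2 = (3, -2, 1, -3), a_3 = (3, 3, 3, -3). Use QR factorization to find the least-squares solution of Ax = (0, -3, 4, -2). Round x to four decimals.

a_1 = (4, 4, -4, 1); ‖a_1‖ = 7.0000, so e_1 = (0.5714, 0.5714, -0.5714, 0.1429).
e_1·a_2 = 0.5714·3 + 0.5714·(-2) + (-0.5714)·1 + 0.1429·(-3) = -0.4286.
u_2 = a_2 + 0.4286·e_1 = (3.2449, -1.7551, 0.7551, -2.9388).
‖u_2‖ = 4.7766, so e_2 = (0.6793, -0.3674, 0.1581, -0.6152).
e_1·a_3 = 0.5714·3 + 0.5714·3 + (-0.5714)·3 + 0.1429·(-3) = 1.2857; e_2·a_3 = 0.6793·3 + (-0.3674)·3 + 0.1581·3 + (-0.6152)·(-3) = 3.2556.
u_3 = a_3 − 1.2857·e_1 − 3.2556·e_2 = (0.0537, 3.4615, 3.2200, -1.1807).
‖u_3‖ = 4.8732, so e_3 = (0.0110, 0.7103, 0.6608, -0.2423).
Qᵀb = (-4.2857, 2.9651, 0.9967).
Back-substitute: x_3 = 0.9967/4.8732 = 0.2045.
x_2 = (2.9651 − 3.2556·0.2045)/4.7766 = 0.4814.
x_1 = (-4.2857 + 0.4286·0.4814 − 1.2857·0.2045)/7.0000 = -0.6203.

x = (-0.6203, 0.4814, 0.2045)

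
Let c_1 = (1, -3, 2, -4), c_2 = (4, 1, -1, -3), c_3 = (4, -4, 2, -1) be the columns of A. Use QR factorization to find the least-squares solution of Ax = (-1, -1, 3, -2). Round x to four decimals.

e_1 = c_1/‖c_1‖ = (1, -3, 2, -4)/5.4772 = (0.1826, -0.5477, 0.3651, -0.7303).
r_{12} = e_1·c_2 = 2.0083.
u_2 = c_2 − 2.0083·e_1 = (3.6333, 2.1000, -1.7333, -1.5333).
‖u_2‖ = 4.7924, so e_2 = (0.7582, 0.4382, -0.3617, -0.3200).
r_{13} = e_1·c_3 = 4.3818; r_{23} = e_2·c_3 = 0.8764.
u_3 = c_3 − 4.3818·e_1 − 0.8764·e_2 = (2.5356, -1.9840, 0.7170, 2.4804).
‖u_3‖ = 4.1270, so e_3 = (0.6144, -0.4807, 0.1737, 0.6010).
Qᵀb = (2.9212, -1.6415, -0.8145).
Back-substitute: x_3 = -0.8145/4.1270 = -0.1974.
x_2 = (-1.6415 − 0.8764·(-0.1974))/4.7924 = -0.3064.
x_1 = (2.9212 − 2.0083·(-0.3064) − 4.3818·(-0.1974))/5.4772 = 0.8036.

x = (0.8036, -0.3064, -0.1974)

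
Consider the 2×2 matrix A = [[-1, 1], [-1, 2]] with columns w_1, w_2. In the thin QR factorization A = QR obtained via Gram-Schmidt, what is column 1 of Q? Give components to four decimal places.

q_1 = (-0.7071, -0.7071)

q_1 = w_1/‖w_1‖ = (-1, -1)/1.4142 = (-0.7071, -0.7071).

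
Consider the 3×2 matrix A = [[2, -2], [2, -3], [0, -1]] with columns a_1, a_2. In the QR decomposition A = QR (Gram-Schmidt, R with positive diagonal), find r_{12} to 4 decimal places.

r_{12} = -3.5355

a_1 = (2, 2, 0); ‖a_1‖ = 2.8284, so q_1 = (0.7071, 0.7071, 0.0000).
r_{12} = q_1·a_2 = -3.5355.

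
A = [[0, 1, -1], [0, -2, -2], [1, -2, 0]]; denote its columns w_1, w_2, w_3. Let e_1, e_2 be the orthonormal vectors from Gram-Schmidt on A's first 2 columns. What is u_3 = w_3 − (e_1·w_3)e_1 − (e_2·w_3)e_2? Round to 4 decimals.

u_3 = (-1.6000, -0.8000, 0.0000)

w_1 = (0, 0, 1); ‖w_1‖ = 1.0000, so e_1 = (0.0000, 0.0000, 1.0000).
e_1·w_2 = 0.0000·1 + 0.0000·(-2) + 1.0000·(-2) = -2.0000.
u_2 = w_2 + 2.0000·e_1 = (1.0000, -2.0000, 0.0000).
‖u_2‖ = 2.2361, so e_2 = (0.4472, -0.8944, 0.0000).
e_1·w_3 = 0.0000·(-1) + 0.0000·(-2) + 1.0000·0 = 0.0000; e_2·w_3 = 0.4472·(-1) + (-0.8944)·(-2) + 0.0000·0 = 1.3416.
u_3 = w_3 + 0.0000·e_1 − 1.3416·e_2 = (-1.6000, -0.8000, 0.0000).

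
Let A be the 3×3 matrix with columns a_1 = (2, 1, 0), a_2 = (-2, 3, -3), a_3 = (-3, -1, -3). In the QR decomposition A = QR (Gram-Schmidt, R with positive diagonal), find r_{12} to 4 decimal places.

q_1 = a_1/‖a_1‖ = (2, 1, 0)/2.2361 = (0.8944, 0.4472, 0.0000).
r_{12} = q_1·a_2 = -0.4472.

r_{12} = -0.4472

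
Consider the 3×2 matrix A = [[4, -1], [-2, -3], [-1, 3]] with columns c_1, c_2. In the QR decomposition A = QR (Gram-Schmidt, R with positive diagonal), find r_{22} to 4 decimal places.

c_1 = (4, -2, -1); ‖c_1‖ = 4.5826, so q_1 = (0.8729, -0.4364, -0.2182).
q_1·c_2 = 0.8729·(-1) + (-0.4364)·(-3) + (-0.2182)·3 = -0.2182.
u_2 = c_2 + 0.2182·q_1 = (-0.8095, -3.0952, 2.9524).
r_{22} = ‖u_2‖ = 4.3534.

r_{22} = 4.3534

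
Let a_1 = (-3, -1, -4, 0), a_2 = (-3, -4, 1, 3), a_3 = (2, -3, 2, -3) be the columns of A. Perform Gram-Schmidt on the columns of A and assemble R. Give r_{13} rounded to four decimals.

r_{13} = -2.1573

e_1 = a_1/‖a_1‖ = (-3, -1, -4, 0)/5.0990 = (-0.5883, -0.1961, -0.7845, 0.0000).
r_{13} = e_1·a_3 = -2.1573.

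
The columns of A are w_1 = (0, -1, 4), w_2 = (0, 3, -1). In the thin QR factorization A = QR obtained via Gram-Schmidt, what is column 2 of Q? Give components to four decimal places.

e_2 = (0.0000, 0.9701, 0.2425)

e_1 = w_1/‖w_1‖ = (0, -1, 4)/4.1231 = (0.0000, -0.2425, 0.9701).
r_{12} = e_1·w_2 = -1.6977.
u_2 = w_2 + 1.6977·e_1 = (0.0000, 2.5882, 0.6471).
‖u_2‖ = 2.6679, so e_2 = (0.0000, 0.9701, 0.2425).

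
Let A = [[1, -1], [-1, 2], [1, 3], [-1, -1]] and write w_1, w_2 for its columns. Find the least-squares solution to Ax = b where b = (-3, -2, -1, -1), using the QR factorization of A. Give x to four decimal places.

w_1 = (1, -1, 1, -1); ‖w_1‖ = 2.0000, so e_1 = (0.5000, -0.5000, 0.5000, -0.5000).
e_1·w_2 = 0.5000·(-1) + (-0.5000)·2 + 0.5000·3 + (-0.5000)·(-1) = 0.5000.
u_2 = w_2 − 0.5000·e_1 = (-1.2500, 2.2500, 2.7500, -0.7500).
‖u_2‖ = 3.8406, so e_2 = (-0.3255, 0.5859, 0.7160, -0.1953).
Qᵀb = (-0.5000, -0.7160).
Back-substitute: x_2 = -0.7160/3.8406 = -0.1864.
x_1 = (-0.5000 − 0.5000·(-0.1864))/2.0000 = -0.2034.

x = (-0.2034, -0.1864)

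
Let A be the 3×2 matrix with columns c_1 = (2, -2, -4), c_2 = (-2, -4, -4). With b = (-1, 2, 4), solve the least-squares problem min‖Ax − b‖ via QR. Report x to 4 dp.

e_1 = c_1/‖c_1‖ = (2, -2, -4)/4.8990 = (0.4082, -0.4082, -0.8165).
r_{12} = e_1·c_2 = 4.0825.
u_2 = c_2 − 4.0825·e_1 = (-3.6667, -2.3333, -0.6667).
‖u_2‖ = 4.3970, so e_2 = (-0.8339, -0.5307, -0.1516).
Qᵀb = (-4.4907, -0.8339).
Back-substitute: x_2 = -0.8339/4.3970 = -0.1897.
x_1 = (-4.4907 − 4.0825·(-0.1897))/4.8990 = -0.7586.

x = (-0.7586, -0.1897)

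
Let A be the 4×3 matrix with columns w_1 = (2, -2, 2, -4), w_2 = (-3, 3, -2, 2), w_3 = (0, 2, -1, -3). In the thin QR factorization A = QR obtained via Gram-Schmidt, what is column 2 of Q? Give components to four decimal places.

w_1 = (2, -2, 2, -4); ‖w_1‖ = 5.2915, so e_1 = (0.3780, -0.3780, 0.3780, -0.7559).
e_1·w_2 = 0.3780·(-3) + (-0.3780)·3 + 0.3780·(-2) + (-0.7559)·2 = -4.5356.
u_2 = w_2 + 4.5356·e_1 = (-1.2857, 1.2857, -0.2857, -1.4286).
‖u_2‖ = 2.3299, so e_2 = (-0.5518, 0.5518, -0.1226, -0.6131).

e_2 = (-0.5518, 0.5518, -0.1226, -0.6131)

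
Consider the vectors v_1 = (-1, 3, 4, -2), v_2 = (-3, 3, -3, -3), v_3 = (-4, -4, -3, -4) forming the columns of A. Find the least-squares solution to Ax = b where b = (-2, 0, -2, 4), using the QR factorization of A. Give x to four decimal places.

v_1 = (-1, 3, 4, -2); ‖v_1‖ = 5.4772, so e_1 = (-0.1826, 0.5477, 0.7303, -0.3651).
e_1·v_2 = (-0.1826)·(-3) + 0.5477·3 + 0.7303·(-3) + (-0.3651)·(-3) = 1.0954.
u_2 = v_2 − 1.0954·e_1 = (-2.8000, 2.4000, -3.8000, -2.6000).
‖u_2‖ = 5.8992, so e_2 = (-0.4746, 0.4068, -0.6442, -0.4407).
e_1·v_3 = (-0.1826)·(-4) + 0.5477·(-4) + 0.7303·(-3) + (-0.3651)·(-4) = -2.1909; e_2·v_3 = (-0.4746)·(-4) + 0.4068·(-4) + (-0.6442)·(-3) + (-0.4407)·(-4) = 3.9667.
u_3 = v_3 + 2.1909·e_1 − 3.9667·e_2 = (-2.5172, -4.4138, 1.1552, -3.0517).
‖u_3‖ = 6.0387, so e_3 = (-0.4169, -0.7309, 0.1913, -0.5054).
Qᵀb = (-2.5560, 0.4746, -1.5703).
Back-substitute: x_3 = -1.5703/6.0387 = -0.2600.
x_2 = (0.4746 − 3.9667·(-0.2600))/5.8992 = 0.2553.
x_1 = (-2.5560 − 1.0954·0.2553 + 2.1909·(-0.2600))/5.4772 = -0.6217.

x = (-0.6217, 0.2553, -0.2600)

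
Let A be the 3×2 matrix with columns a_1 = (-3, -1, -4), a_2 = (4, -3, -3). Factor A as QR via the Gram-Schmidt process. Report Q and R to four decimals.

a_1 = (-3, -1, -4); ‖a_1‖ = 5.0990, so q_1 = (-0.5883, -0.1961, -0.7845).
q_1·a_2 = (-0.5883)·4 + (-0.1961)·(-3) + (-0.7845)·(-3) = 0.5883.
u_2 = a_2 − 0.5883·q_1 = (4.3462, -2.8846, -2.5385).
‖u_2‖ = 5.8012, so q_2 = (0.7492, -0.4972, -0.4376).

Q = [[-0.5883, 0.7492], [-0.1961, -0.4972], [-0.7845, -0.4376]], R = [[5.0990, 0.5883], [0.0000, 5.8012]]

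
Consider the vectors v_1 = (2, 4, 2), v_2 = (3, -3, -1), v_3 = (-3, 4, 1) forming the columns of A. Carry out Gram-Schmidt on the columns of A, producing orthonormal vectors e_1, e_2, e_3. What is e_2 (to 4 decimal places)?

v_1 = (2, 4, 2); ‖v_1‖ = 4.8990, so e_1 = (0.4082, 0.8165, 0.4082).
e_1·v_2 = 0.4082·3 + 0.8165·(-3) + 0.4082·(-1) = -1.6330.
u_2 = v_2 + 1.6330·e_1 = (3.6667, -1.6667, -0.3333).
‖u_2‖ = 4.0415, so e_2 = (0.9073, -0.4124, -0.0825).

e_2 = (0.9073, -0.4124, -0.0825)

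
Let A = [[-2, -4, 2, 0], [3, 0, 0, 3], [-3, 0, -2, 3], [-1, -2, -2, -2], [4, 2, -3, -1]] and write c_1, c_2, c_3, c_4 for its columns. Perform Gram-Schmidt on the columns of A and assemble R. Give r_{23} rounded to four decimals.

r_{23} = -1.5923

c_1 = (-2, 3, -3, -1, 4); ‖c_1‖ = 6.2450, so e_1 = (-0.3203, 0.4804, -0.4804, -0.1601, 0.6405).
e_1·c_2 = (-0.3203)·(-4) + 0.4804·0 + (-0.4804)·0 + (-0.1601)·(-2) + 0.6405·2 = 2.8823.
u_2 = c_2 − 2.8823·e_1 = (-3.0769, -1.3846, 1.3846, -1.5385, 0.1538).
‖u_2‖ = 3.9614, so e_2 = (-0.7767, -0.3495, 0.3495, -0.3884, 0.0388).
r_{23} = e_2·c_3 = -1.5923.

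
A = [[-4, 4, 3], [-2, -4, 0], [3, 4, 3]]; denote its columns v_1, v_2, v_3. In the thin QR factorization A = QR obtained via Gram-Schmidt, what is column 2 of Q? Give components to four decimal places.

v_1 = (-4, -2, 3); ‖v_1‖ = 5.3852, so e_1 = (-0.7428, -0.3714, 0.5571).
e_1·v_2 = (-0.7428)·4 + (-0.3714)·(-4) + 0.5571·4 = 0.7428.
u_2 = v_2 − 0.7428·e_1 = (4.5517, -3.7241, 3.5862).
‖u_2‖ = 6.8883, so e_2 = (0.6608, -0.5406, 0.5206).

e_2 = (0.6608, -0.5406, 0.5206)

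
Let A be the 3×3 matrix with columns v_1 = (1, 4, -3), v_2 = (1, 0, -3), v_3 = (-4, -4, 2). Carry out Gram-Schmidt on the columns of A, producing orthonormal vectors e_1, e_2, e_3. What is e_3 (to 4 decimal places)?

v_1 = (1, 4, -3); ‖v_1‖ = 5.0990, so e_1 = (0.1961, 0.7845, -0.5883).
e_1·v_2 = 0.1961·1 + 0.7845·0 + (-0.5883)·(-3) = 1.9612.
u_2 = v_2 − 1.9612·e_1 = (0.6154, -1.5385, -1.8462).
‖u_2‖ = 2.4807, so e_2 = (0.2481, -0.6202, -0.7442).
e_1·v_3 = 0.1961·(-4) + 0.7845·(-4) + (-0.5883)·2 = -5.0990; e_2·v_3 = 0.2481·(-4) + (-0.6202)·(-4) + (-0.7442)·2 = 0.0000.
u_3 = v_3 + 5.0990·e_1 − 0.0000·e_2 = (-3.0000, 0.0000, -1.0000).
‖u_3‖ = 3.1623, so e_3 = (-0.9487, 0.0000, -0.3162).

e_3 = (-0.9487, 0.0000, -0.3162)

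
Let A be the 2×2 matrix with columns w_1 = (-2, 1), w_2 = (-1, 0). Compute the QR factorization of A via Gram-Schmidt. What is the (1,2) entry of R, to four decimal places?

r_{12} = 0.8944

q_1 = w_1/‖w_1‖ = (-2, 1)/2.2361 = (-0.8944, 0.4472).
r_{12} = q_1·w_2 = 0.8944.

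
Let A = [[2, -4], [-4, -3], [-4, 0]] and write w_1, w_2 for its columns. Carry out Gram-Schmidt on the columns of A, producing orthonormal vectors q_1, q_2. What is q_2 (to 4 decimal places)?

q_1 = w_1/‖w_1‖ = (2, -4, -4)/6.0000 = (0.3333, -0.6667, -0.6667).
r_{12} = q_1·w_2 = 0.6667.
u_2 = w_2 − 0.6667·q_1 = (-4.2222, -2.5556, 0.4444).
‖u_2‖ = 4.9554, so q_2 = (-0.8521, -0.5157, 0.0897).

q_2 = (-0.8521, -0.5157, 0.0897)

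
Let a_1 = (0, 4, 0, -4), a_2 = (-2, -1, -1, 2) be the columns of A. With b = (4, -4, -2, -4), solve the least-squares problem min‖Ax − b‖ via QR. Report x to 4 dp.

x = (-0.6818, -1.8182)

a_1 = (0, 4, 0, -4); ‖a_1‖ = 5.6569, so q_1 = (0.0000, 0.7071, 0.0000, -0.7071).
q_1·a_2 = 0.0000·(-2) + 0.7071·(-1) + 0.0000·(-1) + (-0.7071)·2 = -2.1213.
u_2 = a_2 + 2.1213·q_1 = (-2.0000, 0.5000, -1.0000, 0.5000).
‖u_2‖ = 2.3452, so q_2 = (-0.8528, 0.2132, -0.4264, 0.2132).
Qᵀb = (0.0000, -4.2640).
Back-substitute: x_2 = -4.2640/2.3452 = -1.8182.
x_1 = (0.0000 + 2.1213·(-1.8182))/5.6569 = -0.6818.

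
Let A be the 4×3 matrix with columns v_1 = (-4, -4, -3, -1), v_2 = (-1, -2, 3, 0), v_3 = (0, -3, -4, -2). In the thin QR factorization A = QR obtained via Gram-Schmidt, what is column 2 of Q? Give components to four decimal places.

q_2 = (-0.1924, -0.4617, 0.8657, 0.0192)

v_1 = (-4, -4, -3, -1); ‖v_1‖ = 6.4807, so q_1 = (-0.6172, -0.6172, -0.4629, -0.1543).
q_1·v_2 = (-0.6172)·(-1) + (-0.6172)·(-2) + (-0.4629)·3 + (-0.1543)·0 = 0.4629.
u_2 = v_2 − 0.4629·q_1 = (-0.7143, -1.7143, 3.2143, 0.0714).
‖u_2‖ = 3.7129, so q_2 = (-0.1924, -0.4617, 0.8657, 0.0192).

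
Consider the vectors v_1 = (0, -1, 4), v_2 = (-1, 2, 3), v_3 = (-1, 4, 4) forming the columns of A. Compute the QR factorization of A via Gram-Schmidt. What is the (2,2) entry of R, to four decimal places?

v_1 = (0, -1, 4); ‖v_1‖ = 4.1231, so q_1 = (0.0000, -0.2425, 0.9701).
q_1·v_2 = 0.0000·(-1) + (-0.2425)·2 + 0.9701·3 = 2.4254.
u_2 = v_2 − 2.4254·q_1 = (-1.0000, 2.5882, 0.6471).
r_{22} = ‖u_2‖ = 2.8491.

r_{22} = 2.8491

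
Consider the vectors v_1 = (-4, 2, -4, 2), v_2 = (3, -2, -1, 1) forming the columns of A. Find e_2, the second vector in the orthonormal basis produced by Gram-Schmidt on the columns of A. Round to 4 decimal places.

v_1 = (-4, 2, -4, 2); ‖v_1‖ = 6.3246, so e_1 = (-0.6325, 0.3162, -0.6325, 0.3162).
e_1·v_2 = (-0.6325)·3 + 0.3162·(-2) + (-0.6325)·(-1) + 0.3162·1 = -1.5811.
u_2 = v_2 + 1.5811·e_1 = (2.0000, -1.5000, -2.0000, 1.5000).
‖u_2‖ = 3.5355, so e_2 = (0.5657, -0.4243, -0.5657, 0.4243).

e_2 = (0.5657, -0.4243, -0.5657, 0.4243)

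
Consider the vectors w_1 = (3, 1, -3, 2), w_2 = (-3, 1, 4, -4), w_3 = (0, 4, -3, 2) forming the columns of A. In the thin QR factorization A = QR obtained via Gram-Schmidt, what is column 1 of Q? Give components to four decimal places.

e_1 = (0.6255, 0.2085, -0.6255, 0.4170)

w_1 = (3, 1, -3, 2); ‖w_1‖ = 4.7958, so e_1 = (0.6255, 0.2085, -0.6255, 0.4170).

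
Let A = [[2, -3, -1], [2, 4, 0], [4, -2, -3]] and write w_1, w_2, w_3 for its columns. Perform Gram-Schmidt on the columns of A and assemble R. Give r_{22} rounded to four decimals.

r_{22} = 5.2440

w_1 = (2, 2, 4); ‖w_1‖ = 4.8990, so q_1 = (0.4082, 0.4082, 0.8165).
q_1·w_2 = 0.4082·(-3) + 0.4082·4 + 0.8165·(-2) = -1.2247.
u_2 = w_2 + 1.2247·q_1 = (-2.5000, 4.5000, -1.0000).
r_{22} = ‖u_2‖ = 5.2440.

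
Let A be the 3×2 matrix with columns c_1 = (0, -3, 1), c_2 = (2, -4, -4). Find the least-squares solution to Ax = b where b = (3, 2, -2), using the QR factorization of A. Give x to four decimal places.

c_1 = (0, -3, 1); ‖c_1‖ = 3.1623, so q_1 = (0.0000, -0.9487, 0.3162).
q_1·c_2 = 0.0000·2 + (-0.9487)·(-4) + 0.3162·(-4) = 2.5298.
u_2 = c_2 − 2.5298·q_1 = (2.0000, -1.6000, -4.8000).
‖u_2‖ = 5.4406, so q_2 = (0.3676, -0.2941, -0.8823).
Qᵀb = (-2.5298, 2.2792).
Back-substitute: x_2 = 2.2792/5.4406 = 0.4189.
x_1 = (-2.5298 − 2.5298·0.4189)/3.1623 = -1.1351.

x = (-1.1351, 0.4189)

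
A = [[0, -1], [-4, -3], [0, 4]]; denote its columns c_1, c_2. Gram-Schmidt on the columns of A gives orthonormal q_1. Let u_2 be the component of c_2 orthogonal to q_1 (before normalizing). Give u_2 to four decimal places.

u_2 = (-1.0000, 0.0000, 4.0000)

q_1 = c_1/‖c_1‖ = (0, -4, 0)/4.0000 = (0.0000, -1.0000, 0.0000).
r_{12} = q_1·c_2 = 3.0000.
u_2 = c_2 − 3.0000·q_1 = (-1.0000, 0.0000, 4.0000).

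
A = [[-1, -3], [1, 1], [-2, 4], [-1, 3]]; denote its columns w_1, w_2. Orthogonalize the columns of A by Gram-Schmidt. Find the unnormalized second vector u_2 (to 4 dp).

e_1 = w_1/‖w_1‖ = (-1, 1, -2, -1)/2.6458 = (-0.3780, 0.3780, -0.7559, -0.3780).
r_{12} = e_1·w_2 = -2.6458.
u_2 = w_2 + 2.6458·e_1 = (-4.0000, 2.0000, 2.0000, 2.0000).

u_2 = (-4.0000, 2.0000, 2.0000, 2.0000)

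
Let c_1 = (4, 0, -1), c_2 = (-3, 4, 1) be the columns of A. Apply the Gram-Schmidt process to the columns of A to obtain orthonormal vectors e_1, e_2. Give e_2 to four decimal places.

c_1 = (4, 0, -1); ‖c_1‖ = 4.1231, so e_1 = (0.9701, 0.0000, -0.2425).
e_1·c_2 = 0.9701·(-3) + 0.0000·4 + (-0.2425)·1 = -3.1530.
u_2 = c_2 + 3.1530·e_1 = (0.0588, 4.0000, 0.2353).
‖u_2‖ = 4.0073, so e_2 = (0.0147, 0.9982, 0.0587).

e_2 = (0.0147, 0.9982, 0.0587)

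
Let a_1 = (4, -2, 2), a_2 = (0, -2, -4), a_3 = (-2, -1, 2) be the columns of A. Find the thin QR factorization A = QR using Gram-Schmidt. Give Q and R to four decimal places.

a_1 = (4, -2, 2); ‖a_1‖ = 4.8990, so e_1 = (0.8165, -0.4082, 0.4082).
e_1·a_2 = 0.8165·0 + (-0.4082)·(-2) + 0.4082·(-4) = -0.8165.
u_2 = a_2 + 0.8165·e_1 = (0.6667, -2.3333, -3.6667).
‖u_2‖ = 4.3970, so e_2 = (0.1516, -0.5307, -0.8339).
e_1·a_3 = 0.8165·(-2) + (-0.4082)·(-1) + 0.4082·2 = -0.4082; e_2·a_3 = 0.1516·(-2) + (-0.5307)·(-1) + (-0.8339)·2 = -1.4404.
u_3 = a_3 + 0.4082·e_1 + 1.4404·e_2 = (-1.4483, -1.9310, 0.9655).
‖u_3‖ = 2.5997, so e_3 = (-0.5571, -0.7428, 0.3714).

Q = [[0.8165, 0.1516, -0.5571], [-0.4082, -0.5307, -0.7428], [0.4082, -0.8339, 0.3714]], R = [[4.8990, -0.8165, -0.4082], [0.0000, 4.3970, -1.4404], [0.0000, 0.0000, 2.5997]]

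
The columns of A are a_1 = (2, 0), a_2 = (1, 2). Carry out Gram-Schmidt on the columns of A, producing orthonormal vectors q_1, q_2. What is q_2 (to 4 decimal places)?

q_2 = (0.0000, 1.0000)

q_1 = a_1/‖a_1‖ = (2, 0)/2.0000 = (1.0000, 0.0000).
r_{12} = q_1·a_2 = 1.0000.
u_2 = a_2 − 1.0000·q_1 = (0.0000, 2.0000).
‖u_2‖ = 2.0000, so q_2 = (0.0000, 1.0000).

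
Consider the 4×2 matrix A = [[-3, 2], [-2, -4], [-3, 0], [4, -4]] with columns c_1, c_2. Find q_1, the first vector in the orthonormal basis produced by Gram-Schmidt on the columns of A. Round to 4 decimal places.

q_1 = c_1/‖c_1‖ = (-3, -2, -3, 4)/6.1644 = (-0.4867, -0.3244, -0.4867, 0.6489).

q_1 = (-0.4867, -0.3244, -0.4867, 0.6489)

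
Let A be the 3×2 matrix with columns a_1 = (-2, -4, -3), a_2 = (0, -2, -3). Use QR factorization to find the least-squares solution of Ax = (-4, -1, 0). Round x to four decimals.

x = (1.3864, -1.6591)

a_1 = (-2, -4, -3); ‖a_1‖ = 5.3852, so q_1 = (-0.3714, -0.7428, -0.5571).
q_1·a_2 = (-0.3714)·0 + (-0.7428)·(-2) + (-0.5571)·(-3) = 3.1568.
u_2 = a_2 − 3.1568·q_1 = (1.1724, 0.3448, -1.2414).
‖u_2‖ = 1.7420, so q_2 = (0.6730, 0.1980, -0.7126).
Qᵀb = (2.2283, -2.8901).
Back-substitute: x_2 = -2.8901/1.7420 = -1.6591.
x_1 = (2.2283 − 3.1568·(-1.6591))/5.3852 = 1.3864.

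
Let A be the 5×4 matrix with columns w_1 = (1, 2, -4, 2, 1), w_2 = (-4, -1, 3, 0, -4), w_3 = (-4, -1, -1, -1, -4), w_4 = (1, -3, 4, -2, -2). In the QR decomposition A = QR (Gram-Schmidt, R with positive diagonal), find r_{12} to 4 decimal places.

w_1 = (1, 2, -4, 2, 1); ‖w_1‖ = 5.0990, so e_1 = (0.1961, 0.3922, -0.7845, 0.3922, 0.1961).
r_{12} = e_1·w_2 = -4.3146.

r_{12} = -4.3146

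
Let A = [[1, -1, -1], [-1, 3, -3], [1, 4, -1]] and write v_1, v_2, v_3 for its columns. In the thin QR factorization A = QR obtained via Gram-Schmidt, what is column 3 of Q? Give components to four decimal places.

q_1 = v_1/‖v_1‖ = (1, -1, 1)/1.7321 = (0.5774, -0.5774, 0.5774).
r_{12} = q_1·v_2 = 0.0000.
u_2 = v_2 + 0.0000·q_1 = (-1.0000, 3.0000, 4.0000).
‖u_2‖ = 5.0990, so q_2 = (-0.1961, 0.5883, 0.7845).
r_{13} = q_1·v_3 = 0.5774; r_{23} = q_2·v_3 = -2.3534.
u_3 = v_3 − 0.5774·q_1 + 2.3534·q_2 = (-1.7949, -1.2821, 0.5128).
‖u_3‖ = 2.2646, so q_3 = (-0.7926, -0.5661, 0.2265).

q_3 = (-0.7926, -0.5661, 0.2265)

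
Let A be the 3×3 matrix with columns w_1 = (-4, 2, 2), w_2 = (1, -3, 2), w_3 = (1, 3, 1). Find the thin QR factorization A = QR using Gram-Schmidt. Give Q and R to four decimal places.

Q = [[-0.8165, 0.0000, 0.5774], [0.4082, -0.7071, 0.5774], [0.4082, 0.7071, 0.5774]], R = [[4.8990, -1.2247, 0.8165], [0.0000, 3.5355, -1.4142], [0.0000, 0.0000, 2.8868]]

e_1 = w_1/‖w_1‖ = (-4, 2, 2)/4.8990 = (-0.8165, 0.4082, 0.4082).
r_{12} = e_1·w_2 = -1.2247.
u_2 = w_2 + 1.2247·e_1 = (0.0000, -2.5000, 2.5000).
‖u_2‖ = 3.5355, so e_2 = (0.0000, -0.7071, 0.7071).
r_{13} = e_1·w_3 = 0.8165; r_{23} = e_2·w_3 = -1.4142.
u_3 = w_3 − 0.8165·e_1 + 1.4142·e_2 = (1.6667, 1.6667, 1.6667).
‖u_3‖ = 2.8868, so e_3 = (0.5774, 0.5774, 0.5774).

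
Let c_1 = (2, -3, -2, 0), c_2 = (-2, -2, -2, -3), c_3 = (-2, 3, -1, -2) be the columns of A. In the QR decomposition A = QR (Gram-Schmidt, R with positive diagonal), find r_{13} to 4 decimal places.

r_{13} = -2.6679

c_1 = (2, -3, -2, 0); ‖c_1‖ = 4.1231, so e_1 = (0.4851, -0.7276, -0.4851, 0.0000).
r_{13} = e_1·c_3 = -2.6679.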